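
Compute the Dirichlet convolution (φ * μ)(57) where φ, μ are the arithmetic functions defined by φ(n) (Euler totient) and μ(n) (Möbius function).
(φ * μ)(57) = 17

Divisors of 57: [1, 3, 19, 57]. For each d | 57:
  d = 1: φ(1) · μ(57/1) = 1 · 1 = 1
  d = 3: φ(3) · μ(57/3) = 2 · -1 = -2
  d = 19: φ(19) · μ(57/19) = 18 · -1 = -18
  d = 57: φ(57) · μ(57/57) = 36 · 1 = 36
Summing: (φ * μ)(57) = 1 + -2 + -18 + 36 = 17.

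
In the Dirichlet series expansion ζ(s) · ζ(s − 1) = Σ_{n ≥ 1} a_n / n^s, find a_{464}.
σ(464) = 930

In the product (Σ m^0/m^s)(Σ k / k^s) = Σ (Σ_{d | n} d) / n^s, the coefficient of 1/n^s is σ(n) = Σ_{d | n} d. For n = 464, divisors are [1, 2, 4, 8, 16, 29, 58, 116, 232, 464]; summing: σ(464) = 930.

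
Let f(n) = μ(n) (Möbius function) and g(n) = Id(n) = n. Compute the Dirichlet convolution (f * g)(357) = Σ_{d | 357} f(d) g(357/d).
(μ * Id)(357) = 192

Divisors of 357: [1, 3, 7, 17, 21, 51, 119, 357]. For each d | 357:
  d = 1: μ(1) · Id(357/1) = 1 · 357 = 357
  d = 3: μ(3) · Id(357/3) = -1 · 119 = -119
  d = 7: μ(7) · Id(357/7) = -1 · 51 = -51
  d = 17: μ(17) · Id(357/17) = -1 · 21 = -21
  d = 21: μ(21) · Id(357/21) = 1 · 17 = 17
  d = 51: μ(51) · Id(357/51) = 1 · 7 = 7
  d = 119: μ(119) · Id(357/119) = 1 · 3 = 3
  d = 357: μ(357) · Id(357/357) = -1 · 1 = -1
Summing: (μ * Id)(357) = 357 + -119 + -51 + -21 + 17 + 7 + 3 + -1 = 192.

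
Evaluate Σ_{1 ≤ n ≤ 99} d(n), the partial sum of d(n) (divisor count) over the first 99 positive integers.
Σ_{n ≤ 99} d(n) = 473

Compute d(n) for each 1 ≤ n ≤ 99: d(1) = 1, d(2) = 2, d(3) = 2, d(4) = 3, d(5) = 2, d(6) = 4, d(7) = 2, d(8) = 4, d(9) = 3, d(10) = 4, d(11) = 2, d(12) = 6, d(13) = 2, d(14) = 4, d(15) = 4, d(16) = 5, d(17) = 2, d(18) = 6, d(19) = 2, d(20) = 6, d(21) = 4, d(22) = 4, d(23) = 2, d(24) = 8, d(25) = 3, d(26) = 4, d(27) = 4, d(28) = 6, d(29) = 2, d(30) = 8, d(31) = 2, d(32) = 6, d(33) = 4, d(34) = 4, d(35) = 4, d(36) = 9, d(37) = 2, d(38) = 4, d(39) = 4, d(40) = 8, d(41) = 2, d(42) = 8, d(43) = 2, d(44) = 6, d(45) = 6, d(46) = 4, d(47) = 2, d(48) = 10, d(49) = 3, d(50) = 6, d(51) = 4, d(52) = 6, d(53) = 2, d(54) = 8, d(55) = 4, d(56) = 8, d(57) = 4, d(58) = 4, d(59) = 2, d(60) = 12, d(61) = 2, d(62) = 4, d(63) = 6, d(64) = 7, d(65) = 4, d(66) = 8, d(67) = 2, d(68) = 6, d(69) = 4, d(70) = 8, d(71) = 2, d(72) = 12, d(73) = 2, d(74) = 4, d(75) = 6, d(76) = 6, d(77) = 4, d(78) = 8, d(79) = 2, d(80) = 10, d(81) = 5, d(82) = 4, d(83) = 2, d(84) = 12, d(85) = 4, d(86) = 4, d(87) = 4, d(88) = 8, d(89) = 2, d(90) = 12, d(91) = 4, d(92) = 6, d(93) = 4, d(94) = 4, d(95) = 4, d(96) = 12, d(97) = 2, d(98) = 6, d(99) = 6. Summing all 99 values: 473. (Dirichlet's divisor formula: Σ_{n ≤ x} d(n) = x ln(x) + (2γ − 1) x + O(√x). For x = 99, the asymptotic estimate is ≈ 470.21.)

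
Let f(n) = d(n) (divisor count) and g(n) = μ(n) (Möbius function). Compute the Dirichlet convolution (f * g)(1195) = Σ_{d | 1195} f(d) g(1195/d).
(d * μ)(1195) = 1

Divisors of 1195: [1, 5, 239, 1195]. For each d | 1195:
  d = 1: d(1) · μ(1195/1) = 1 · 1 = 1
  d = 5: d(5) · μ(1195/5) = 2 · -1 = -2
  d = 239: d(239) · μ(1195/239) = 2 · -1 = -2
  d = 1195: d(1195) · μ(1195/1195) = 4 · 1 = 4
Summing: (d * μ)(1195) = 1 + -2 + -2 + 4 = 1.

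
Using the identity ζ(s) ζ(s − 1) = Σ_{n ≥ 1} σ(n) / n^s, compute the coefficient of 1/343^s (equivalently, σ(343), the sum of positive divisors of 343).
σ(343) = 400

In the product (Σ m^0/m^s)(Σ k / k^s) = Σ (Σ_{d | n} d) / n^s, the coefficient of 1/n^s is σ(n) = Σ_{d | n} d. For n = 343, divisors are [1, 7, 49, 343]; summing: σ(343) = 400.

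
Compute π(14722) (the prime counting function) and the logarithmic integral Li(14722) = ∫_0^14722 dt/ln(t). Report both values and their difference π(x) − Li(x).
π(14722) = 1722;  Li(14722) ≈ 1747.69;  π(x) − Li(x) ≈ -25.69.

Direct count of primes ≤ 14722 gives π(14722) = 1722. Numerical evaluation of the logarithmic integral gives Li(14722) ≈ 1747.69. The difference π(x) − Li(x) ≈ -25.69 is typically negative for small/moderate x (Li(x) overestimates), though Littlewood's theorem shows this sign changes infinitely often.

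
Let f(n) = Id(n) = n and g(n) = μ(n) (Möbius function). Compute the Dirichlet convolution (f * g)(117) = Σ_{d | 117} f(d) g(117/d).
(Id * μ)(117) = 72

Divisors of 117: [1, 3, 9, 13, 39, 117]. For each d | 117:
  d = 1: Id(1) · μ(117/1) = 1 · 0 = 0
  d = 3: Id(3) · μ(117/3) = 3 · 1 = 3
  d = 9: Id(9) · μ(117/9) = 9 · -1 = -9
  d = 13: Id(13) · μ(117/13) = 13 · 0 = 0
  d = 39: Id(39) · μ(117/39) = 39 · -1 = -39
  d = 117: Id(117) · μ(117/117) = 117 · 1 = 117
Summing: (Id * μ)(117) = 0 + 3 + -9 + 0 + -39 + 117 = 72.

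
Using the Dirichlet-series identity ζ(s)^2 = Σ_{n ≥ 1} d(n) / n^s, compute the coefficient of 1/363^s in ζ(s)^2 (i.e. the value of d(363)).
d(363) = 6

ζ(s)^2 = (Σ 1/m^s)(Σ 1/k^s). The coefficient of 1/n^s in the product is the number of ordered pairs (m, k) with mk = n, which equals d(n). For n = 363, divisors are [1, 3, 11, 33, 121, 363], so d(363) = 6.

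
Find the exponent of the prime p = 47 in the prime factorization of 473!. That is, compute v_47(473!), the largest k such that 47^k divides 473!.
v_47(473!) = 10

Legendre's formula: v_p(n!) = Σ_{k ≥ 1} ⌊n / p^k⌋. For p = 47, n = 473, the terms are:
  ⌊473/47^1⌋ = ⌊473/47⌋ = 10
(the next term ⌊473/47^2⌋ = 0, terminating the sum). Summing: v_47(473!) = 10 = 10.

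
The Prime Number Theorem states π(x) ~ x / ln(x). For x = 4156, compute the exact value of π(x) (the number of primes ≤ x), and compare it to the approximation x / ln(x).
π(4156) = 571;  x/ln(x) ≈ 498.78;  relative error ≈ 12.65%.

Directly count primes up to 4156: π(4156) = 571. The PNT approximation gives 4156/ln(4156) ≈ 4156/8.33231 ≈ 498.78. Relative error (π(x) − x/ln(x)) / π(x) ≈ 12.65%; the approximation is known to undercount slightly (Li(x) is a better estimate).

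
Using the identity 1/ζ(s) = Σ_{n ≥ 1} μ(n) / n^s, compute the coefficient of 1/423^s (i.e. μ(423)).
μ(423) = 0

Factor n = 423 = 3^2 · 47. μ(n) = 0 if any exponent ≥ 2 (not squarefree); otherwise μ(n) = (−1)^{ω(n)} where ω(n) is the number of distinct prime factors. Applying: μ(423) = 0.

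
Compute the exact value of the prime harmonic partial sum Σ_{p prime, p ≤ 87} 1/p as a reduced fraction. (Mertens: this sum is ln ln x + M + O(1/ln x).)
Σ 1/p = 475714535349241099037539188841003/267064515689275851355624017992790

π(87) = 23, so the primes ≤ 87 are [2, 3, 5, 7, 11, 13, 17, 19, 23, 29, 31, 37, 41, 43, 47, 53, 59, 61, 67, 71, 73, 79, 83]. Summing 1/p over these primes: 475714535349241099037539188841003/267064515689275851355624017992790 ≈ 1.7813. Mertens estimate ln ln(87) + 0.2615 ≈ 1.7580.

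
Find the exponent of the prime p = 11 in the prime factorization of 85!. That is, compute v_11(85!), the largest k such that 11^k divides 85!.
v_11(85!) = 7

Legendre's formula: v_p(n!) = Σ_{k ≥ 1} ⌊n / p^k⌋. For p = 11, n = 85, the terms are:
  ⌊85/11^1⌋ = ⌊85/11⌋ = 7
(the next term ⌊85/11^2⌋ = 0, terminating the sum). Summing: v_11(85!) = 7 = 7.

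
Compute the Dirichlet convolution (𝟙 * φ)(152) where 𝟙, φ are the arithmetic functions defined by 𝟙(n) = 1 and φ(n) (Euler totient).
(𝟙 * φ)(152) = 152

Divisors of 152: [1, 2, 4, 8, 19, 38, 76, 152]. For each d | 152:
  d = 1: 𝟙(1) · φ(152/1) = 1 · 72 = 72
  d = 2: 𝟙(2) · φ(152/2) = 1 · 36 = 36
  d = 4: 𝟙(4) · φ(152/4) = 1 · 18 = 18
  d = 8: 𝟙(8) · φ(152/8) = 1 · 18 = 18
  d = 19: 𝟙(19) · φ(152/19) = 1 · 4 = 4
  d = 38: 𝟙(38) · φ(152/38) = 1 · 2 = 2
  d = 76: 𝟙(76) · φ(152/76) = 1 · 1 = 1
  d = 152: 𝟙(152) · φ(152/152) = 1 · 1 = 1
Summing: (𝟙 * φ)(152) = 72 + 36 + 18 + 18 + 4 + 2 + 1 + 1 = 152.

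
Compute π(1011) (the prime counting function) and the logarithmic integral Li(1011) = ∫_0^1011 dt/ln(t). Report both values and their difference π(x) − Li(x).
π(1011) = 169;  Li(1011) ≈ 179.20;  π(x) − Li(x) ≈ -10.20.

Direct count of primes ≤ 1011 gives π(1011) = 169. Numerical evaluation of the logarithmic integral gives Li(1011) ≈ 179.20. The difference π(x) − Li(x) ≈ -10.20 is typically negative for small/moderate x (Li(x) overestimates), though Littlewood's theorem shows this sign changes infinitely often.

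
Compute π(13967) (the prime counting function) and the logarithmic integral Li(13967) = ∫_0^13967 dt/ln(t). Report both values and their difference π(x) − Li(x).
π(13967) = 1650;  Li(13967) ≈ 1668.80;  π(x) − Li(x) ≈ -18.80.

Direct count of primes ≤ 13967 gives π(13967) = 1650. Numerical evaluation of the logarithmic integral gives Li(13967) ≈ 1668.80. The difference π(x) − Li(x) ≈ -18.80 is typically negative for small/moderate x (Li(x) overestimates), though Littlewood's theorem shows this sign changes infinitely often.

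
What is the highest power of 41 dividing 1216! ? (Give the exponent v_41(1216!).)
v_41(1216!) = 29

Legendre's formula: v_p(n!) = Σ_{k ≥ 1} ⌊n / p^k⌋. For p = 41, n = 1216, the terms are:
  ⌊1216/41^1⌋ = ⌊1216/41⌋ = 29
(the next term ⌊1216/41^2⌋ = 0, terminating the sum). Summing: v_41(1216!) = 29 = 29.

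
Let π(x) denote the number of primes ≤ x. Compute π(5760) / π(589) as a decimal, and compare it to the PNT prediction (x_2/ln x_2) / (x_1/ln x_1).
π(5760)/π(589) = 757/107 ≈ 7.0748;  PNT prediction ≈ 7.2039.

π(589) = 107 and π(5760) = 757, so π(5760)/π(589) ≈ 7.0748. The PNT-predicted ratio is (5760/ln(5760)) / (589/ln(589)) ≈ 7.2039. The two agree to within a few percent, as expected.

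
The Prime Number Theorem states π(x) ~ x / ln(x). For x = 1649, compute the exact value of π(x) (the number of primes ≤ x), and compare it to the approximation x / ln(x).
π(1649) = 259;  x/ln(x) ≈ 222.60;  relative error ≈ 14.05%.

Directly count primes up to 1649: π(1649) = 259. The PNT approximation gives 1649/ln(1649) ≈ 1649/7.40792 ≈ 222.60. Relative error (π(x) − x/ln(x)) / π(x) ≈ 14.05%; the approximation is known to undercount slightly (Li(x) is a better estimate).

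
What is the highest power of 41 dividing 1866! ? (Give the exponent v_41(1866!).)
v_41(1866!) = 46

Legendre's formula: v_p(n!) = Σ_{k ≥ 1} ⌊n / p^k⌋. For p = 41, n = 1866, the terms are:
  ⌊1866/41^1⌋ = ⌊1866/41⌋ = 45
  ⌊1866/41^2⌋ = ⌊1866/1681⌋ = 1
(the next term ⌊1866/41^3⌋ = 0, terminating the sum). Summing: v_41(1866!) = 45 + 1 = 46.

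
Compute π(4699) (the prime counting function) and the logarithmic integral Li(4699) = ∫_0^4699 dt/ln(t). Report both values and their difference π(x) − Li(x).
π(4699) = 634;  Li(4699) ≈ 648.81;  π(x) − Li(x) ≈ -14.81.

Direct count of primes ≤ 4699 gives π(4699) = 634. Numerical evaluation of the logarithmic integral gives Li(4699) ≈ 648.81. The difference π(x) − Li(x) ≈ -14.81 is typically negative for small/moderate x (Li(x) overestimates), though Littlewood's theorem shows this sign changes infinitely often.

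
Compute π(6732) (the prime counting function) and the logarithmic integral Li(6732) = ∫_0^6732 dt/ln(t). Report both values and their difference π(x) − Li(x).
π(6732) = 867;  Li(6732) ≈ 883.99;  π(x) − Li(x) ≈ -16.99.

Direct count of primes ≤ 6732 gives π(6732) = 867. Numerical evaluation of the logarithmic integral gives Li(6732) ≈ 883.99. The difference π(x) − Li(x) ≈ -16.99 is typically negative for small/moderate x (Li(x) overestimates), though Littlewood's theorem shows this sign changes infinitely often.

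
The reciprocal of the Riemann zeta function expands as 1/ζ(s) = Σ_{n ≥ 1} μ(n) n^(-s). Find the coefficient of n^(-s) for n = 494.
μ(494) = -1

Factor n = 494 = 2 · 13 · 19. μ(n) = 0 if any exponent ≥ 2 (not squarefree); otherwise μ(n) = (−1)^{ω(n)} where ω(n) is the number of distinct prime factors. Applying: μ(494) = -1.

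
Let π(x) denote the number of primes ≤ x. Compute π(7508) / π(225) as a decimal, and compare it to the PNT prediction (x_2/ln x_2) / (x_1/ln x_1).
π(7508)/π(225) = 951/48 ≈ 19.8125;  PNT prediction ≈ 20.2527.

π(225) = 48 and π(7508) = 951, so π(7508)/π(225) ≈ 19.8125. The PNT-predicted ratio is (7508/ln(7508)) / (225/ln(225)) ≈ 20.2527. The two agree to within a few percent, as expected.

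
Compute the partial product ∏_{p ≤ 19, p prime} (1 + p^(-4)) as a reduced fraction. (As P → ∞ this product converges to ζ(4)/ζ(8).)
∏ = 2063478382983759362985032/1914315839042201150180625

The primes p ≤ 19 are [2, 3, 5, 7, 11, 13, 17, 19]. For each, (1 + 1/p^4) = (p^4 + 1)/p^4. Multiplying these fractions over p ∈ [2, 3, 5, 7, 11, 13, 17, 19] gives 2063478382983759362985032/1914315839042201150180625. (In the limit P → ∞ this tends to ζ(4)/ζ(8).)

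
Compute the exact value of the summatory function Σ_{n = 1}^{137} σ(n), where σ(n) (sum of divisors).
Σ_{n ≤ 137} σ(n) = 15443

Compute σ(n) for each 1 ≤ n ≤ 137: σ(1) = 1, σ(2) = 3, σ(3) = 4, σ(4) = 7, σ(5) = 6, σ(6) = 12, σ(7) = 8, σ(8) = 15, σ(9) = 13, σ(10) = 18, σ(11) = 12, σ(12) = 28, σ(13) = 14, σ(14) = 24, σ(15) = 24, σ(16) = 31, σ(17) = 18, σ(18) = 39, σ(19) = 20, σ(20) = 42, σ(21) = 32, σ(22) = 36, σ(23) = 24, σ(24) = 60, σ(25) = 31, σ(26) = 42, σ(27) = 40, σ(28) = 56, σ(29) = 30, σ(30) = 72, σ(31) = 32, σ(32) = 63, σ(33) = 48, σ(34) = 54, σ(35) = 48, σ(36) = 91, σ(37) = 38, σ(38) = 60, σ(39) = 56, σ(40) = 90, σ(41) = 42, σ(42) = 96, σ(43) = 44, σ(44) = 84, σ(45) = 78, σ(46) = 72, σ(47) = 48, σ(48) = 124, σ(49) = 57, σ(50) = 93, σ(51) = 72, σ(52) = 98, σ(53) = 54, σ(54) = 120, σ(55) = 72, σ(56) = 120, σ(57) = 80, σ(58) = 90, σ(59) = 60, σ(60) = 168, σ(61) = 62, σ(62) = 96, σ(63) = 104, σ(64) = 127, σ(65) = 84, σ(66) = 144, σ(67) = 68, σ(68) = 126, σ(69) = 96, σ(70) = 144, σ(71) = 72, σ(72) = 195, σ(73) = 74, σ(74) = 114, σ(75) = 124, σ(76) = 140, σ(77) = 96, σ(78) = 168, σ(79) = 80, σ(80) = 186, σ(81) = 121, σ(82) = 126, σ(83) = 84, σ(84) = 224, σ(85) = 108, σ(86) = 132, σ(87) = 120, σ(88) = 180, σ(89) = 90, σ(90) = 234, σ(91) = 112, σ(92) = 168, σ(93) = 128, σ(94) = 144, σ(95) = 120, σ(96) = 252, σ(97) = 98, σ(98) = 171, σ(99) = 156, σ(100) = 217, σ(101) = 102, σ(102) = 216, σ(103) = 104, σ(104) = 210, σ(105) = 192, σ(106) = 162, σ(107) = 108, σ(108) = 280, σ(109) = 110, σ(110) = 216, σ(111) = 152, σ(112) = 248, σ(113) = 114, σ(114) = 240, σ(115) = 144, σ(116) = 210, σ(117) = 182, σ(118) = 180, σ(119) = 144, σ(120) = 360, σ(121) = 133, σ(122) = 186, σ(123) = 168, σ(124) = 224, σ(125) = 156, σ(126) = 312, σ(127) = 128, σ(128) = 255, σ(129) = 176, σ(130) = 252, σ(131) = 132, σ(132) = 336, σ(133) = 160, σ(134) = 204, σ(135) = 240, σ(136) = 270, σ(137) = 138. Summing all 137 values: 15443. (Average order: Σ_{n ≤ x} σ(n) ~ (π²/12) x². For x = 137, (π²/12)·137² ≈ 15436.88.)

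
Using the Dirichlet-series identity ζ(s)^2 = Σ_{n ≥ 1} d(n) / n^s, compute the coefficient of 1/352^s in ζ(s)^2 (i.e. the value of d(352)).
d(352) = 12

ζ(s)^2 = (Σ 1/m^s)(Σ 1/k^s). The coefficient of 1/n^s in the product is the number of ordered pairs (m, k) with mk = n, which equals d(n). For n = 352, divisors are [1, 2, 4, 8, 11, 16, 22, 32, 44, 88, 176, 352], so d(352) = 12.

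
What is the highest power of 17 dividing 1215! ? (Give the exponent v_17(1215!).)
v_17(1215!) = 75

Legendre's formula: v_p(n!) = Σ_{k ≥ 1} ⌊n / p^k⌋. For p = 17, n = 1215, the terms are:
  ⌊1215/17^1⌋ = ⌊1215/17⌋ = 71
  ⌊1215/17^2⌋ = ⌊1215/289⌋ = 4
(the next term ⌊1215/17^3⌋ = 0, terminating the sum). Summing: v_17(1215!) = 71 + 4 = 75.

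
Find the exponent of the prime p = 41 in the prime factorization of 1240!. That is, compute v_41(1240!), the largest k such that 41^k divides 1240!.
v_41(1240!) = 30

Legendre's formula: v_p(n!) = Σ_{k ≥ 1} ⌊n / p^k⌋. For p = 41, n = 1240, the terms are:
  ⌊1240/41^1⌋ = ⌊1240/41⌋ = 30
(the next term ⌊1240/41^2⌋ = 0, terminating the sum). Summing: v_41(1240!) = 30 = 30.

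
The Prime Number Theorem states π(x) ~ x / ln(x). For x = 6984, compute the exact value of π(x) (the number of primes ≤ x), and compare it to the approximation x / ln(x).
π(6984) = 898;  x/ln(x) ≈ 789.03;  relative error ≈ 12.13%.

Directly count primes up to 6984: π(6984) = 898. The PNT approximation gives 6984/ln(6984) ≈ 6984/8.85138 ≈ 789.03. Relative error (π(x) − x/ln(x)) / π(x) ≈ 12.13%; the approximation is known to undercount slightly (Li(x) is a better estimate).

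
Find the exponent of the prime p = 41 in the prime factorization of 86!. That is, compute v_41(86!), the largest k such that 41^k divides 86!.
v_41(86!) = 2

Legendre's formula: v_p(n!) = Σ_{k ≥ 1} ⌊n / p^k⌋. For p = 41, n = 86, the terms are:
  ⌊86/41^1⌋ = ⌊86/41⌋ = 2
(the next term ⌊86/41^2⌋ = 0, terminating the sum). Summing: v_41(86!) = 2 = 2.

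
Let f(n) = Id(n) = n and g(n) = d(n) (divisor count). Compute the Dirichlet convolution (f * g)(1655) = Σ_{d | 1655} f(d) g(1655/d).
(Id * d)(1655) = 2331

Divisors of 1655: [1, 5, 331, 1655]. For each d | 1655:
  d = 1: Id(1) · d(1655/1) = 1 · 4 = 4
  d = 5: Id(5) · d(1655/5) = 5 · 2 = 10
  d = 331: Id(331) · d(1655/331) = 331 · 2 = 662
  d = 1655: Id(1655) · d(1655/1655) = 1655 · 1 = 1655
Summing: (Id * d)(1655) = 4 + 10 + 662 + 1655 = 2331.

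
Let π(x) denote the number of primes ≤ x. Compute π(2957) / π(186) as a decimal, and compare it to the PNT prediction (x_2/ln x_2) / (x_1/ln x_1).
π(2957)/π(186) = 426/42 ≈ 10.1429;  PNT prediction ≈ 10.3953.

π(186) = 42 and π(2957) = 426, so π(2957)/π(186) ≈ 10.1429. The PNT-predicted ratio is (2957/ln(2957)) / (186/ln(186)) ≈ 10.3953. The two agree to within a few percent, as expected.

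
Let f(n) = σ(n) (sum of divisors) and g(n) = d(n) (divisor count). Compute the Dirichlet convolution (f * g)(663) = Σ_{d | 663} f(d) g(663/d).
(σ * d)(663) = 1920

Divisors of 663: [1, 3, 13, 17, 39, 51, 221, 663]. For each d | 663:
  d = 1: σ(1) · d(663/1) = 1 · 8 = 8
  d = 3: σ(3) · d(663/3) = 4 · 4 = 16
  d = 13: σ(13) · d(663/13) = 14 · 4 = 56
  d = 17: σ(17) · d(663/17) = 18 · 4 = 72
  d = 39: σ(39) · d(663/39) = 56 · 2 = 112
  d = 51: σ(51) · d(663/51) = 72 · 2 = 144
  d = 221: σ(221) · d(663/221) = 252 · 2 = 504
  d = 663: σ(663) · d(663/663) = 1008 · 1 = 1008
Summing: (σ * d)(663) = 8 + 16 + 56 + 72 + 112 + 144 + 504 + 1008 = 1920.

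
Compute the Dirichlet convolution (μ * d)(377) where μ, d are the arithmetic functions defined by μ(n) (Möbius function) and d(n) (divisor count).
(μ * d)(377) = 1

Divisors of 377: [1, 13, 29, 377]. For each d | 377:
  d = 1: μ(1) · d(377/1) = 1 · 4 = 4
  d = 13: μ(13) · d(377/13) = -1 · 2 = -2
  d = 29: μ(29) · d(377/29) = -1 · 2 = -2
  d = 377: μ(377) · d(377/377) = 1 · 1 = 1
Summing: (μ * d)(377) = 4 + -2 + -2 + 1 = 1.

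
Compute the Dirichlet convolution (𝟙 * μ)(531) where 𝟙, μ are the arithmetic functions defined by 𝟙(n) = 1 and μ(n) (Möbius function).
(𝟙 * μ)(531) = 0

Divisors of 531: [1, 3, 9, 59, 177, 531]. For each d | 531:
  d = 1: 𝟙(1) · μ(531/1) = 1 · 0 = 0
  d = 3: 𝟙(3) · μ(531/3) = 1 · 1 = 1
  d = 9: 𝟙(9) · μ(531/9) = 1 · -1 = -1
  d = 59: 𝟙(59) · μ(531/59) = 1 · 0 = 0
  d = 177: 𝟙(177) · μ(531/177) = 1 · -1 = -1
  d = 531: 𝟙(531) · μ(531/531) = 1 · 1 = 1
Summing: (𝟙 * μ)(531) = 0 + 1 + -1 + 0 + -1 + 1 = 0.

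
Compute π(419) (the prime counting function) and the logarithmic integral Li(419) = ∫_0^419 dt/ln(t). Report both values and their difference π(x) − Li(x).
π(419) = 81;  Li(419) ≈ 88.58;  π(x) − Li(x) ≈ -7.58.

Direct count of primes ≤ 419 gives π(419) = 81. Numerical evaluation of the logarithmic integral gives Li(419) ≈ 88.58. The difference π(x) − Li(x) ≈ -7.58 is typically negative for small/moderate x (Li(x) overestimates), though Littlewood's theorem shows this sign changes infinitely often.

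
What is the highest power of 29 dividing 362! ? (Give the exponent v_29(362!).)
v_29(362!) = 12

Legendre's formula: v_p(n!) = Σ_{k ≥ 1} ⌊n / p^k⌋. For p = 29, n = 362, the terms are:
  ⌊362/29^1⌋ = ⌊362/29⌋ = 12
(the next term ⌊362/29^2⌋ = 0, terminating the sum). Summing: v_29(362!) = 12 = 12.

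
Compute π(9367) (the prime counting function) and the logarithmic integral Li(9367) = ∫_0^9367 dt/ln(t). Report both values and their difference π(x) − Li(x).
π(9367) = 1158;  Li(9367) ≈ 1177.17;  π(x) − Li(x) ≈ -19.17.

Direct count of primes ≤ 9367 gives π(9367) = 1158. Numerical evaluation of the logarithmic integral gives Li(9367) ≈ 1177.17. The difference π(x) − Li(x) ≈ -19.17 is typically negative for small/moderate x (Li(x) overestimates), though Littlewood's theorem shows this sign changes infinitely often.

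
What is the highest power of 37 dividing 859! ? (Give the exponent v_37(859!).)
v_37(859!) = 23

Legendre's formula: v_p(n!) = Σ_{k ≥ 1} ⌊n / p^k⌋. For p = 37, n = 859, the terms are:
  ⌊859/37^1⌋ = ⌊859/37⌋ = 23
(the next term ⌊859/37^2⌋ = 0, terminating the sum). Summing: v_37(859!) = 23 = 23.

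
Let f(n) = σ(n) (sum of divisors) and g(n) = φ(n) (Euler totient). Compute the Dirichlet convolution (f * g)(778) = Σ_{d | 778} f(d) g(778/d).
(σ * φ)(778) = 3112

Divisors of 778: [1, 2, 389, 778]. For each d | 778:
  d = 1: σ(1) · φ(778/1) = 1 · 388 = 388
  d = 2: σ(2) · φ(778/2) = 3 · 388 = 1164
  d = 389: σ(389) · φ(778/389) = 390 · 1 = 390
  d = 778: σ(778) · φ(778/778) = 1170 · 1 = 1170
Summing: (σ * φ)(778) = 388 + 1164 + 390 + 1170 = 3112.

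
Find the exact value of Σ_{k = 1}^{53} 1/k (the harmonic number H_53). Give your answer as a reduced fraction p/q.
H_53 = 748469853272339196210427/164249358725037825439200

Direct summation: H_53 = 1 + 1/2 + ... + 1/53. The least common denominator is lcm(1, ..., 53) = 164249358725037825439200; over this denominator the numerator is 164249358725037825439200 + 82124679362518912719600 + 54749786241679275146400 + 41062339681259456359800 + 32849871745007565087840 + 27374893120839637573200 + 23464194103576832205600 + 20531169840629728179900 + 18249928747226425048800 + 16424935872503782543920 + 14931759884094347767200 + 13687446560419818786600 + 12634566055772140418400 + 11732097051788416102800 + 10949957248335855029280 + 10265584920314864089950 + 9661726983825754437600 + 9124964373613212524400 + 8644703090791464496800 + 8212467936251891271960 + 7821398034525610735200 + 7465879942047173883600 + 7141276466305992410400 + 6843723280209909393300 + 6569974349001513017568 + 6317283027886070209200 + 6083309582408808349600 + 5866048525894208051400 + 5663770990518545704800 + 5474978624167927514640 + 5298366410485091143200 + 5132792460157432044975 + 4977253294698115922400 + 4830863491912877218800 + 4692838820715366441120 + 4562482186806606262200 + 4439171857433454741600 + 4322351545395732248400 + 4211522018590713472800 + 4106233968125945635980 + 4006081920122873791200 + 3910699017262805367600 + 3819752528489251754400 + 3732939971023586941800 + 3649985749445285009760 + 3570638233152996205200 + 3494667206915698413600 + 3421861640104954696650 + 3352027729082404600800 + 3284987174500756508784 + 3220575661275251479200 + 3158641513943035104600 + 3099044504245996706400 = 748469853272339196210427, so H_53 = 748469853272339196210427/164249358725037825439200 (already in lowest terms) ≈ 4.55691. (The PNT-adjacent estimate ln(53) + γ ≈ 4.54751 matches within O(1/n).)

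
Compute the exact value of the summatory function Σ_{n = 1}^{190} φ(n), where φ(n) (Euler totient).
Σ_{n ≤ 190} φ(n) = 10976

Compute φ(n) for each 1 ≤ n ≤ 190: φ(1) = 1, φ(2) = 1, φ(3) = 2, φ(4) = 2, φ(5) = 4, φ(6) = 2, φ(7) = 6, φ(8) = 4, φ(9) = 6, φ(10) = 4, φ(11) = 10, φ(12) = 4, φ(13) = 12, φ(14) = 6, φ(15) = 8, φ(16) = 8, φ(17) = 16, φ(18) = 6, φ(19) = 18, φ(20) = 8, φ(21) = 12, φ(22) = 10, φ(23) = 22, φ(24) = 8, φ(25) = 20, φ(26) = 12, φ(27) = 18, φ(28) = 12, φ(29) = 28, φ(30) = 8, φ(31) = 30, φ(32) = 16, φ(33) = 20, φ(34) = 16, φ(35) = 24, φ(36) = 12, φ(37) = 36, φ(38) = 18, φ(39) = 24, φ(40) = 16, φ(41) = 40, φ(42) = 12, φ(43) = 42, φ(44) = 20, φ(45) = 24, φ(46) = 22, φ(47) = 46, φ(48) = 16, φ(49) = 42, φ(50) = 20, φ(51) = 32, φ(52) = 24, φ(53) = 52, φ(54) = 18, φ(55) = 40, φ(56) = 24, φ(57) = 36, φ(58) = 28, φ(59) = 58, φ(60) = 16, φ(61) = 60, φ(62) = 30, φ(63) = 36, φ(64) = 32, φ(65) = 48, φ(66) = 20, φ(67) = 66, φ(68) = 32, φ(69) = 44, φ(70) = 24, φ(71) = 70, φ(72) = 24, φ(73) = 72, φ(74) = 36, φ(75) = 40, φ(76) = 36, φ(77) = 60, φ(78) = 24, φ(79) = 78, φ(80) = 32, φ(81) = 54, φ(82) = 40, φ(83) = 82, φ(84) = 24, φ(85) = 64, φ(86) = 42, φ(87) = 56, φ(88) = 40, φ(89) = 88, φ(90) = 24, φ(91) = 72, φ(92) = 44, φ(93) = 60, φ(94) = 46, φ(95) = 72, φ(96) = 32, φ(97) = 96, φ(98) = 42, φ(99) = 60, φ(100) = 40, φ(101) = 100, φ(102) = 32, φ(103) = 102, φ(104) = 48, φ(105) = 48, φ(106) = 52, φ(107) = 106, φ(108) = 36, φ(109) = 108, φ(110) = 40, φ(111) = 72, φ(112) = 48, φ(113) = 112, φ(114) = 36, φ(115) = 88, φ(116) = 56, φ(117) = 72, φ(118) = 58, φ(119) = 96, φ(120) = 32, φ(121) = 110, φ(122) = 60, φ(123) = 80, φ(124) = 60, φ(125) = 100, φ(126) = 36, φ(127) = 126, φ(128) = 64, φ(129) = 84, φ(130) = 48, φ(131) = 130, φ(132) = 40, φ(133) = 108, φ(134) = 66, φ(135) = 72, φ(136) = 64, φ(137) = 136, φ(138) = 44, φ(139) = 138, φ(140) = 48, φ(141) = 92, φ(142) = 70, φ(143) = 120, φ(144) = 48, φ(145) = 112, φ(146) = 72, φ(147) = 84, φ(148) = 72, φ(149) = 148, φ(150) = 40, φ(151) = 150, φ(152) = 72, φ(153) = 96, φ(154) = 60, φ(155) = 120, φ(156) = 48, φ(157) = 156, φ(158) = 78, φ(159) = 104, φ(160) = 64, φ(161) = 132, φ(162) = 54, φ(163) = 162, φ(164) = 80, φ(165) = 80, φ(166) = 82, φ(167) = 166, φ(168) = 48, φ(169) = 156, φ(170) = 64, φ(171) = 108, φ(172) = 84, φ(173) = 172, φ(174) = 56, φ(175) = 120, φ(176) = 80, φ(177) = 116, φ(178) = 88, φ(179) = 178, φ(180) = 48, φ(181) = 180, φ(182) = 72, φ(183) = 120, φ(184) = 88, φ(185) = 144, φ(186) = 60, φ(187) = 160, φ(188) = 92, φ(189) = 108, φ(190) = 72. Summing all 190 values: 10976. (Average order: Σ_{n ≤ x} φ(n) ~ (3/π²) x². For x = 190, (3/π²)·190² ≈ 10973.08.)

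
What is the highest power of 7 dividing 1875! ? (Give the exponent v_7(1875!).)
v_7(1875!) = 310

Legendre's formula: v_p(n!) = Σ_{k ≥ 1} ⌊n / p^k⌋. For p = 7, n = 1875, the terms are:
  ⌊1875/7^1⌋ = ⌊1875/7⌋ = 267
  ⌊1875/7^2⌋ = ⌊1875/49⌋ = 38
  ⌊1875/7^3⌋ = ⌊1875/343⌋ = 5
(the next term ⌊1875/7^4⌋ = 0, terminating the sum). Summing: v_7(1875!) = 267 + 38 + 5 = 310.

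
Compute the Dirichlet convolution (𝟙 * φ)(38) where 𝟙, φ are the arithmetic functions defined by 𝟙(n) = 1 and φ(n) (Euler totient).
(𝟙 * φ)(38) = 38

Divisors of 38: [1, 2, 19, 38]. For each d | 38:
  d = 1: 𝟙(1) · φ(38/1) = 1 · 18 = 18
  d = 2: 𝟙(2) · φ(38/2) = 1 · 18 = 18
  d = 19: 𝟙(19) · φ(38/19) = 1 · 1 = 1
  d = 38: 𝟙(38) · φ(38/38) = 1 · 1 = 1
Summing: (𝟙 * φ)(38) = 18 + 18 + 1 + 1 = 38.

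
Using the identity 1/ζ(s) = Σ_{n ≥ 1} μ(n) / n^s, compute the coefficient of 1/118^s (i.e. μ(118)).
μ(118) = 1

Factor n = 118 = 2 · 59. μ(n) = 0 if any exponent ≥ 2 (not squarefree); otherwise μ(n) = (−1)^{ω(n)} where ω(n) is the number of distinct prime factors. Applying: μ(118) = 1.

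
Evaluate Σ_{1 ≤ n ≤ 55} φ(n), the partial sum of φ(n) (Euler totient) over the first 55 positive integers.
Σ_{n ≤ 55} φ(n) = 940

Compute φ(n) for each 1 ≤ n ≤ 55: φ(1) = 1, φ(2) = 1, φ(3) = 2, φ(4) = 2, φ(5) = 4, φ(6) = 2, φ(7) = 6, φ(8) = 4, φ(9) = 6, φ(10) = 4, φ(11) = 10, φ(12) = 4, φ(13) = 12, φ(14) = 6, φ(15) = 8, φ(16) = 8, φ(17) = 16, φ(18) = 6, φ(19) = 18, φ(20) = 8, φ(21) = 12, φ(22) = 10, φ(23) = 22, φ(24) = 8, φ(25) = 20, φ(26) = 12, φ(27) = 18, φ(28) = 12, φ(29) = 28, φ(30) = 8, φ(31) = 30, φ(32) = 16, φ(33) = 20, φ(34) = 16, φ(35) = 24, φ(36) = 12, φ(37) = 36, φ(38) = 18, φ(39) = 24, φ(40) = 16, φ(41) = 40, φ(42) = 12, φ(43) = 42, φ(44) = 20, φ(45) = 24, φ(46) = 22, φ(47) = 46, φ(48) = 16, φ(49) = 42, φ(50) = 20, φ(51) = 32, φ(52) = 24, φ(53) = 52, φ(54) = 18, φ(55) = 40. Summing all 55 values: 940. (Average order: Σ_{n ≤ x} φ(n) ~ (3/π²) x². For x = 55, (3/π²)·55² ≈ 919.49.)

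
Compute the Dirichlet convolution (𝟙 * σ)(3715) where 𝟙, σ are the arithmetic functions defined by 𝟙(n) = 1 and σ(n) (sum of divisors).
(𝟙 * σ)(3715) = 5215

Divisors of 3715: [1, 5, 743, 3715]. For each d | 3715:
  d = 1: 𝟙(1) · σ(3715/1) = 1 · 4464 = 4464
  d = 5: 𝟙(5) · σ(3715/5) = 1 · 744 = 744
  d = 743: 𝟙(743) · σ(3715/743) = 1 · 6 = 6
  d = 3715: 𝟙(3715) · σ(3715/3715) = 1 · 1 = 1
Summing: (𝟙 * σ)(3715) = 4464 + 744 + 6 + 1 = 5215.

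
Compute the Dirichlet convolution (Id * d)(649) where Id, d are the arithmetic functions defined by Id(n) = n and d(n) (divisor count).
(Id * d)(649) = 793

Divisors of 649: [1, 11, 59, 649]. For each d | 649:
  d = 1: Id(1) · d(649/1) = 1 · 4 = 4
  d = 11: Id(11) · d(649/11) = 11 · 2 = 22
  d = 59: Id(59) · d(649/59) = 59 · 2 = 118
  d = 649: Id(649) · d(649/649) = 649 · 1 = 649
Summing: (Id * d)(649) = 4 + 22 + 118 + 649 = 793.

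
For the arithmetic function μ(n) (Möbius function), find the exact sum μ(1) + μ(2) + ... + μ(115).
Σ_{n ≤ 115} μ(n) = -5

Compute μ(n) for each 1 ≤ n ≤ 115: μ(1) = 1, μ(2) = -1, μ(3) = -1, μ(4) = 0, μ(5) = -1, μ(6) = 1, μ(7) = -1, μ(8) = 0, μ(9) = 0, μ(10) = 1, μ(11) = -1, μ(12) = 0, μ(13) = -1, μ(14) = 1, μ(15) = 1, μ(16) = 0, μ(17) = -1, μ(18) = 0, μ(19) = -1, μ(20) = 0, μ(21) = 1, μ(22) = 1, μ(23) = -1, μ(24) = 0, μ(25) = 0, μ(26) = 1, μ(27) = 0, μ(28) = 0, μ(29) = -1, μ(30) = -1, μ(31) = -1, μ(32) = 0, μ(33) = 1, μ(34) = 1, μ(35) = 1, μ(36) = 0, μ(37) = -1, μ(38) = 1, μ(39) = 1, μ(40) = 0, μ(41) = -1, μ(42) = -1, μ(43) = -1, μ(44) = 0, μ(45) = 0, μ(46) = 1, μ(47) = -1, μ(48) = 0, μ(49) = 0, μ(50) = 0, μ(51) = 1, μ(52) = 0, μ(53) = -1, μ(54) = 0, μ(55) = 1, μ(56) = 0, μ(57) = 1, μ(58) = 1, μ(59) = -1, μ(60) = 0, μ(61) = -1, μ(62) = 1, μ(63) = 0, μ(64) = 0, μ(65) = 1, μ(66) = -1, μ(67) = -1, μ(68) = 0, μ(69) = 1, μ(70) = -1, μ(71) = -1, μ(72) = 0, μ(73) = -1, μ(74) = 1, μ(75) = 0, μ(76) = 0, μ(77) = 1, μ(78) = -1, μ(79) = -1, μ(80) = 0, μ(81) = 0, μ(82) = 1, μ(83) = -1, μ(84) = 0, μ(85) = 1, μ(86) = 1, μ(87) = 1, μ(88) = 0, μ(89) = -1, μ(90) = 0, μ(91) = 1, μ(92) = 0, μ(93) = 1, μ(94) = 1, μ(95) = 1, μ(96) = 0, μ(97) = -1, μ(98) = 0, μ(99) = 0, μ(100) = 0, μ(101) = -1, μ(102) = -1, μ(103) = -1, μ(104) = 0, μ(105) = -1, μ(106) = 1, μ(107) = -1, μ(108) = 0, μ(109) = -1, μ(110) = -1, μ(111) = 1, μ(112) = 0, μ(113) = -1, μ(114) = -1, μ(115) = 1. Summing all 115 values: -5. (Mertens function M(x) = Σ_{n ≤ x} μ(n); on average M(x) should be small (PNT ⟺ M(x) = o(x)).)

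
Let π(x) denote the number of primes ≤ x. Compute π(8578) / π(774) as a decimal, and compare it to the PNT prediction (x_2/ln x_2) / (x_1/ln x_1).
π(8578)/π(774) = 1068/137 ≈ 7.7956;  PNT prediction ≈ 8.1393.

π(774) = 137 and π(8578) = 1068, so π(8578)/π(774) ≈ 7.7956. The PNT-predicted ratio is (8578/ln(8578)) / (774/ln(774)) ≈ 8.1393. The two agree to within a few percent, as expected.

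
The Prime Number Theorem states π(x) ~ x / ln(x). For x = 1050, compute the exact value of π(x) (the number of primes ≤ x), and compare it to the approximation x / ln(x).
π(1050) = 176;  x/ln(x) ≈ 150.94;  relative error ≈ 14.24%.

Directly count primes up to 1050: π(1050) = 176. The PNT approximation gives 1050/ln(1050) ≈ 1050/6.95655 ≈ 150.94. Relative error (π(x) − x/ln(x)) / π(x) ≈ 14.24%; the approximation is known to undercount slightly (Li(x) is a better estimate).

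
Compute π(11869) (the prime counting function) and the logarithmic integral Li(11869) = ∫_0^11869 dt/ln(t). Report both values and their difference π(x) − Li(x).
π(11869) = 1423;  Li(11869) ≈ 1447.14;  π(x) − Li(x) ≈ -24.14.

Direct count of primes ≤ 11869 gives π(11869) = 1423. Numerical evaluation of the logarithmic integral gives Li(11869) ≈ 1447.14. The difference π(x) − Li(x) ≈ -24.14 is typically negative for small/moderate x (Li(x) overestimates), though Littlewood's theorem shows this sign changes infinitely often.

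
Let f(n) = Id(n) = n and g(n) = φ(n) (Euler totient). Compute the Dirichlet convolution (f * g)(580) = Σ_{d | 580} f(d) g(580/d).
(Id * φ)(580) = 4104

Divisors of 580: [1, 2, 4, 5, 10, 20, 29, 58, 116, 145, 290, 580]. For each d | 580:
  d = 1: Id(1) · φ(580/1) = 1 · 224 = 224
  d = 2: Id(2) · φ(580/2) = 2 · 112 = 224
  d = 4: Id(4) · φ(580/4) = 4 · 112 = 448
  d = 5: Id(5) · φ(580/5) = 5 · 56 = 280
  d = 10: Id(10) · φ(580/10) = 10 · 28 = 280
  d = 20: Id(20) · φ(580/20) = 20 · 28 = 560
  d = 29: Id(29) · φ(580/29) = 29 · 8 = 232
  d = 58: Id(58) · φ(580/58) = 58 · 4 = 232
  d = 116: Id(116) · φ(580/116) = 116 · 4 = 464
  d = 145: Id(145) · φ(580/145) = 145 · 2 = 290
  d = 290: Id(290) · φ(580/290) = 290 · 1 = 290
  d = 580: Id(580) · φ(580/580) = 580 · 1 = 580
Summing: (Id * φ)(580) = 224 + 224 + 448 + 280 + 280 + 560 + 232 + 232 + 464 + 290 + 290 + 580 = 4104.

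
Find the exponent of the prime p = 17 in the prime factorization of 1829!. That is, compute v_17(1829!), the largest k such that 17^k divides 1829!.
v_17(1829!) = 113

Legendre's formula: v_p(n!) = Σ_{k ≥ 1} ⌊n / p^k⌋. For p = 17, n = 1829, the terms are:
  ⌊1829/17^1⌋ = ⌊1829/17⌋ = 107
  ⌊1829/17^2⌋ = ⌊1829/289⌋ = 6
(the next term ⌊1829/17^3⌋ = 0, terminating the sum). Summing: v_17(1829!) = 107 + 6 = 113.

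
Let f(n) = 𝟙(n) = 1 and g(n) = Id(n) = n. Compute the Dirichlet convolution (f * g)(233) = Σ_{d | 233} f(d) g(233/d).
(𝟙 * Id)(233) = 234

Divisors of 233: [1, 233]. For each d | 233:
  d = 1: 𝟙(1) · Id(233/1) = 1 · 233 = 233
  d = 233: 𝟙(233) · Id(233/233) = 1 · 1 = 1
Summing: (𝟙 * Id)(233) = 233 + 1 = 234.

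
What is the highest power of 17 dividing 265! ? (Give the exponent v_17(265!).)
v_17(265!) = 15

Legendre's formula: v_p(n!) = Σ_{k ≥ 1} ⌊n / p^k⌋. For p = 17, n = 265, the terms are:
  ⌊265/17^1⌋ = ⌊265/17⌋ = 15
(the next term ⌊265/17^2⌋ = 0, terminating the sum). Summing: v_17(265!) = 15 = 15.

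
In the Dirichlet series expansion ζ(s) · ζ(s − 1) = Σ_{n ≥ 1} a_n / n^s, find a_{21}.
σ(21) = 32

In the product (Σ m^0/m^s)(Σ k / k^s) = Σ (Σ_{d | n} d) / n^s, the coefficient of 1/n^s is σ(n) = Σ_{d | n} d. For n = 21, divisors are [1, 3, 7, 21]; summing: σ(21) = 32.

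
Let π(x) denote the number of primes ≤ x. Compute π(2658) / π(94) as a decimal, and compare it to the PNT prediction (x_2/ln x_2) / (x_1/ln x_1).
π(2658)/π(94) = 384/24 ≈ 16.0000;  PNT prediction ≈ 16.2921.

π(94) = 24 and π(2658) = 384, so π(2658)/π(94) ≈ 16.0000. The PNT-predicted ratio is (2658/ln(2658)) / (94/ln(94)) ≈ 16.2921. The two agree to within a few percent, as expected.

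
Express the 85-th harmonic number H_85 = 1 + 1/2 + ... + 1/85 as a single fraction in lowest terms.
H_85 = 3689819414629973415931738804725211919/734184632222154704090370027645633600

Direct summation: H_85 = 1 + 1/2 + ... + 1/85. The least common denominator is lcm(1, ..., 85) = 8076030954443701744994070304101969600; over this denominator the numerator is 8076030954443701744994070304101969600 + 4038015477221850872497035152050984800 + 2692010318147900581664690101367323200 + 2019007738610925436248517576025492400 + 1615206190888740348998814060820393920 + 1346005159073950290832345050683661600 + 1153718707777671677856295757728852800 + 1009503869305462718124258788012746200 + 897336772715966860554896700455774400 + 807603095444370174499407030410196960 + 734184632222154704090370027645633600 + 673002579536975145416172525341830800 + 621233150341823211153390023392459200 + 576859353888835838928147878864426400 + 538402063629580116332938020273464640 + 504751934652731359062129394006373100 + 475060644379041279117298253182468800 + 448668386357983430277448350227887200 + 425054260760194828683898437057998400 + 403801547722185087249703515205098480 + 384572902592557225952098585909617600 + 367092316111077352045185013822816800 + 351131780627987032391046534960955200 + 336501289768487572708086262670915400 + 323041238177748069799762812164078784 + 310616575170911605576695011696229600 + 299112257571988953518298900151924800 + 288429676944417919464073939432213200 + 278483826015300060172209320831102400 + 269201031814790058166469010136732320 + 260517127562700056290131300132321600 + 252375967326365679531064697003186550 + 244728210740718234696790009215211200 + 237530322189520639558649126591234400 + 230743741555534335571259151545770560 + 224334193178991715138724175113943600 + 218271106876856803918758656867620800 + 212527130380097414341949218528999200 + 207077716780607737051130007797486400 + 201900773861092543624851757602549240 + 196976364742529310853513909856145600 + 192286451296278612976049292954808800 + 187814673359155854534745821025627200 + 183546158055538676022592506911408400 + 179467354543193372110979340091154880 + 175565890313993516195523267480477600 + 171830445839227696702001495831956800 + 168250644884243786354043131335457700 + 164816958253953096836613679675550400 + 161520619088874034899881406082039392 + 158353548126347093039099417727489600 + 155308287585455802788347505848114800 + 152377942536673617830076798190603200 + 149556128785994476759149450075962400 + 146836926444430940818074005529126720 + 144214838472208959732036969716106600 + 141684753586731609561299479019332800 + 139241913007650030086104660415551200 + 136881880583791554999899496679694400 + 134600515907395029083234505068366160 + 132393950072847569590066726296753600 + 130258563781350028145065650066160800 + 128190967530852408650699528636539200 + 126187983663182839765532348501593275 + 124246630068364642230678004678491840 + 122364105370359117348395004607605600 + 120537775439458234999911497076148800 + 118765161094760319779324563295617200 + 117043926875995677463682178320318400 + 115371870777767167785629575772885280 + 113746914851319742887240426818337600 + 112167096589495857569362087556971800 + 110630561019776736232795483617835200 + 109135553438428401959379328433810400 + 107680412725916023266587604054692928 + 106263565190048707170974609264499600 + 104883518888879243441481432520804800 + 103538858390303868525565003898743200 + 102228239929667110696127472203822400 + 100950386930546271812425878801274620 + 99704085857329651172766300050641600 + 98488182371264655426756954928072800 + 97301577764381948734868316916891200 + 96143225648139306488024646477404400 + 95012128875808255823459650636493760 = 40588013560929707575249126851977331109, so H_85 = 40588013560929707575249126851977331109/8076030954443701744994070304101969600; reducing by gcd(40588013560929707575249126851977331109, 8076030954443701744994070304101969600) = 11 gives 3689819414629973415931738804725211919/734184632222154704090370027645633600 ≈ 5.02574. (The PNT-adjacent estimate ln(85) + γ ≈ 5.01987 matches within O(1/n).)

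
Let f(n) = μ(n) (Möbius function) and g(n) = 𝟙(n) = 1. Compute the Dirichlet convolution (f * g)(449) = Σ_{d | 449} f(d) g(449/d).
(μ * 𝟙)(449) = 0

Divisors of 449: [1, 449]. For each d | 449:
  d = 1: μ(1) · 𝟙(449/1) = 1 · 1 = 1
  d = 449: μ(449) · 𝟙(449/449) = -1 · 1 = -1
Summing: (μ * 𝟙)(449) = 1 + -1 = 0.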